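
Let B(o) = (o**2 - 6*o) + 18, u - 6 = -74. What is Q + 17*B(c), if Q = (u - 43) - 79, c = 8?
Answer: 388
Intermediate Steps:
u = -68 (u = 6 - 74 = -68)
Q = -190 (Q = (-68 - 43) - 79 = -111 - 79 = -190)
B(o) = 18 + o**2 - 6*o
Q + 17*B(c) = -190 + 17*(18 + 8**2 - 6*8) = -190 + 17*(18 + 64 - 48) = -190 + 17*34 = -190 + 578 = 388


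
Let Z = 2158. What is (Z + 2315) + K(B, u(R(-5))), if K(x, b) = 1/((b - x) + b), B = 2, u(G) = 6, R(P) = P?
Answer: 44731/10 ≈ 4473.1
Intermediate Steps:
K(x, b) = 1/(-x + 2*b)
(Z + 2315) + K(B, u(R(-5))) = (2158 + 2315) + 1/(-1*2 + 2*6) = 4473 + 1/(-2 + 12) = 4473 + 1/10 = 4473 + ⅒ = 44731/10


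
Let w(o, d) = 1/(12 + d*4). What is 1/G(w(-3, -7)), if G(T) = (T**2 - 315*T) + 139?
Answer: 256/40625 ≈ 0.0063015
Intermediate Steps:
w(o, d) = 1/(12 + 4*d)
G(T) = 139 + T**2 - 315*T
1/G(w(-3, -7)) = 1/(139 + (1/(4*(3 - 7)))**2 - 315/(4*(3 - 7))) = 1/(139 + ((1/4)/(-4))**2 - 315/(4*(-4))) = 1/(139 + ((1/4)*(-1/4))**2 - 315*(-1)/(4*4)) = 1/(139 + (-1/16)**2 - 315*(-1/16)) = 1/(139 + 1/256 + 315/16) = 1/(40625/256) = 256/40625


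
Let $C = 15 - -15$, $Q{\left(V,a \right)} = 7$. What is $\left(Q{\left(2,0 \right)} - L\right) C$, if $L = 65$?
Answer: $-1740$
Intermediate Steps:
$C = 30$ ($C = 15 + 15 = 30$)
$\left(Q{\left(2,0 \right)} - L\right) C = \left(7 - 65\right) 30 = \left(-58\right) 30 = -1740$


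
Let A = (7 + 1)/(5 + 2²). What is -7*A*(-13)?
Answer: 728/9 ≈ 80.889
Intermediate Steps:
A = 8/9 (A = 8/(5 + 4) = 8/9 ≈ 0.88889)
-7*A*(-13) = -7*8/9*(-13) = -56/9*(-13) = 728/9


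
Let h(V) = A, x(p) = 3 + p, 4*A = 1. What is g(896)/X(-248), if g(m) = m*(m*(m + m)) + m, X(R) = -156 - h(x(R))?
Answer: -5754588672/625 ≈ -9.2073e+6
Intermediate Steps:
A = 1/4 (A = (1/4)*1 = 1/4 ≈ 0.25000)
h(V) = 1/4
X(R) = -625/4 (X(R) = -156 - 1*1/4 = -156 - 1/4 = -625/4)
g(m) = m + 2*m**3 (g(m) = m*(m*(2*m)) + m = m*(2*m**2) + m = 2*m**3 + m = m + 2*m**3)
g(896)/X(-248) = (896 + 2*896**3)/(-625/4) = (896 + 2*719323136)*(-4/625) = (896 + 1438646272)*(-4/625) = 1438647168*(-4/625) = -5754588672/625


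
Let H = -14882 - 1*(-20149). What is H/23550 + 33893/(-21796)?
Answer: -341690309/256647900 ≈ -1.3314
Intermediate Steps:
H = 5267 (H = -14882 + 20149 = 5267)
H/23550 + 33893/(-21796) = 5267/23550 + 33893/(-21796) = 5267*(1/23550) + 33893*(-1/21796) = 5267/23550 - 33893/21796 = -341690309/256647900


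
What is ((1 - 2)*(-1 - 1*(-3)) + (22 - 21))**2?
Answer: 1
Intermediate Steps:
((1 - 2)*(-1 - 1*(-3)) + (22 - 21))**2 = (-(-1 + 3) + 1)**2 = (-1*2 + 1)**2 = (-2 + 1)**2 = (-1)**2 = 1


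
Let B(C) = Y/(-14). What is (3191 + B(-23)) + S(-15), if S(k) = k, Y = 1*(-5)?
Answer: 44469/14 ≈ 3176.4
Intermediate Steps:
Y = -5
B(C) = 5/14 (B(C) = -5/(-14) = -5*(-1/14) = 5/14)
(3191 + B(-23)) + S(-15) = (3191 + 5/14) - 15 = 44679/14 - 15 = 44469/14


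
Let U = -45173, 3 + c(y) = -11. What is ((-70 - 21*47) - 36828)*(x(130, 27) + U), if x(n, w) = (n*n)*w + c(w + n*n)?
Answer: -15575016005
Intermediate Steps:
c(y) = -14 (c(y) = -3 - 11 = -14)
x(n, w) = -14 + w*n² (x(n, w) = (n*n)*w - 14 = n²*w - 14 = w*n² - 14 = -14 + w*n²)
((-70 - 21*47) - 36828)*(x(130, 27) + U) = ((-70 - 21*47) - 36828)*((-14 + 27*130²) - 45173) = ((-70 - 987) - 36828)*((-14 + 27*16900) - 45173) = (-1057 - 36828)*((-14 + 456300) - 45173) = -37885*(456286 - 45173) = -37885*411113 = -15575016005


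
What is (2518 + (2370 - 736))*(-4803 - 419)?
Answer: -21681744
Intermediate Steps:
(2518 + (2370 - 736))*(-4803 - 419) = (2518 + 1634)*(-5222) = 4152*(-5222) = -21681744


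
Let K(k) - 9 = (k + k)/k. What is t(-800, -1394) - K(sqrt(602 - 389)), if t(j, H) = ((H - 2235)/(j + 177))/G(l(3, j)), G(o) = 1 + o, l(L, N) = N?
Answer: -5479176/497777 ≈ -11.007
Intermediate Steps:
t(j, H) = (-2235 + H)/((1 + j)*(177 + j)) (t(j, H) = ((H - 2235)/(j + 177))/(1 + j) = ((-2235 + H)/(177 + j))/(1 + j) = (-2235 + H)/((1 + j)*(177 + j)))
K(k) = 11 (K(k) = 9 + (k + k)/k = 9 + (2*k)/k = 9 + 2 = 11)
t(-800, -1394) - K(sqrt(602 - 389)) = (-2235 - 1394)/((1 - 800)*(177 - 800)) - 1*11 = -3629/(-799*(-623)) - 11 = -1/799*(-1/623)*(-3629) - 11 = -3629/497777 - 11 = -5479176/497777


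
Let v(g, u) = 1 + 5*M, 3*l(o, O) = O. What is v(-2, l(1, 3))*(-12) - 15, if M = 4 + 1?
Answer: -327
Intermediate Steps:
M = 5
l(o, O) = O/3
v(g, u) = 26 (v(g, u) = 1 + 5*5 = 1 + 25 = 26)
v(-2, l(1, 3))*(-12) - 15 = 26*(-12) - 15 = -312 - 15 = -327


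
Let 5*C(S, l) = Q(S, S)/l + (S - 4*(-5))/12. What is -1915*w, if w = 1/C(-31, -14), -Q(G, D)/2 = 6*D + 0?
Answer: 804300/2309 ≈ 348.33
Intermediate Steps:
Q(G, D) = -12*D (Q(G, D) = -2*(6*D + 0) = -12*D)
C(S, l) = ⅓ + S/60 - 12*S/(5*l) (C(S, l) = ((-12*S)/l + (S - 4*(-5))/12)/5 = (-12*S/l + (S + 20)*(1/12))/5 = (-12*S/l + (20 + S)*(1/12))/5 = (-12*S/l + (5/3 + S/12))/5 = (5/3 + S/12 - 12*S/l)/5 = ⅓ + S/60 - 12*S/(5*l))
w = -420/2309 (w = 1/((1/60)*(-144*(-31) - 14*(20 - 31))/(-14)) = 1/((1/60)*(-1/14)*(4464 - 14*(-11))) = 1/((1/60)*(-1/14)*(4464 + 154)) = 1/((1/60)*(-1/14)*4618) = 1/(-2309/420) = -420/2309 ≈ -0.18190)
-1915*w = -1915*(-420/2309) = 804300/2309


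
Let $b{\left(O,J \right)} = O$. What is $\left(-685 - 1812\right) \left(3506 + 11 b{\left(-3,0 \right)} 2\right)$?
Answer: $-8589680$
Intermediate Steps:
$\left(-685 - 1812\right) \left(3506 + 11 b{\left(-3,0 \right)} 2\right) = \left(-685 - 1812\right) \left(3506 + 11 \left(-3\right) 2\right) = - 2497 \left(3506 - 66\right) = \left(-2497\right) 3440 = -8589680$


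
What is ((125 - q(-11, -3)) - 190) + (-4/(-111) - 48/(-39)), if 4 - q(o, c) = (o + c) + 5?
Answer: -110726/1443 ≈ -76.733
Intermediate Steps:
q(o, c) = -1 - c - o (q(o, c) = 4 - ((o + c) + 5) = 4 - ((c + o) + 5) = 4 - (5 + c + o) = 4 + (-5 - c - o) = -1 - c - o)
((125 - q(-11, -3)) - 190) + (-4/(-111) - 48/(-39)) = ((125 - (-1 - 1*(-3) - 1*(-11))) - 190) + (-4/(-111) - 48/(-39)) = ((125 - (-1 + 3 + 11)) - 190) + (-4*(-1/111) - 48*(-1/39)) = ((125 - 1*13) - 190) + (4/111 + 16/13) = ((125 - 13) - 190) + 1828/1443 = (112 - 190) + 1828/1443 = -78 + 1828/1443 = -110726/1443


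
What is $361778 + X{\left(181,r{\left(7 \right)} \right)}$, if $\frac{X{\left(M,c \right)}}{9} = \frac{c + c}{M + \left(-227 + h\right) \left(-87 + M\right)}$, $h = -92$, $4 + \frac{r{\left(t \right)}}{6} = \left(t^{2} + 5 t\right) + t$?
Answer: $\frac{3594261298}{9935} \approx 3.6178 \cdot 10^{5}$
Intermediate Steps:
$r{\left(t \right)} = -24 + 6 t^{2} + 36 t$ ($r{\left(t \right)} = -24 + 6 \left(\left(t^{2} + 5 t\right) + t\right) = -24 + 6 \left(t^{2} + 6 t\right) = -24 + \left(6 t^{2} + 36 t\right) = -24 + 6 t^{2} + 36 t$)
$X{\left(M,c \right)} = \frac{18 c}{27753 - 318 M}$ ($X{\left(M,c \right)} = 9 \frac{c + c}{M + \left(-227 - 92\right) \left(-87 + M\right)} = 9 \frac{2 c}{M - 319 \left(-87 + M\right)} = 9 \frac{2 c}{M - \left(-27753 + 319 M\right)} = 9 \frac{2 c}{27753 - 318 M} = \frac{18 c}{27753 - 318 M}$)
$361778 + X{\left(181,r{\left(7 \right)} \right)} = 361778 + \frac{6 \left(-24 + 6 \cdot 7^{2} + 36 \cdot 7\right)}{9251 - 19186} = 361778 + \frac{6 \left(-24 + 6 \cdot 49 + 252\right)}{9251 - 19186} = 361778 + \frac{6 \left(-24 + 294 + 252\right)}{-9935} = 361778 + 6 \cdot 522 \left(- \frac{1}{9935}\right) = 361778 - \frac{3132}{9935} = \frac{3594261298}{9935}$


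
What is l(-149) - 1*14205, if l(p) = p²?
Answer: 7996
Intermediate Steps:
l(-149) - 1*14205 = (-149)² - 1*14205 = 22201 - 14205 = 7996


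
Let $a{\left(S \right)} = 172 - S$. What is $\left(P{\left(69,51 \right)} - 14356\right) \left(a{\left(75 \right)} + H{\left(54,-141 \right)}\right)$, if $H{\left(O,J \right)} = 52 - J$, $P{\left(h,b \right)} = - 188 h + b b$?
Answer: $-7170830$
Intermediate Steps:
$P{\left(h,b \right)} = b^{2} - 188 h$ ($P{\left(h,b \right)} = - 188 h + b^{2} = b^{2} - 188 h$)
$\left(P{\left(69,51 \right)} - 14356\right) \left(a{\left(75 \right)} + H{\left(54,-141 \right)}\right) = \left(\left(51^{2} - 12972\right) - 14356\right) \left(\left(172 - 75\right) + \left(52 - -141\right)\right) = \left(\left(2601 - 12972\right) - 14356\right) \left(\left(172 - 75\right) + \left(52 + 141\right)\right) = \left(-10371 - 14356\right) \left(97 + 193\right) = \left(-24727\right) 290 = -7170830$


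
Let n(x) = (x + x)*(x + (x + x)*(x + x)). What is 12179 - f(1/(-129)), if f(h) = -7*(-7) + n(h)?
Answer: 26039337320/2146689 ≈ 12130.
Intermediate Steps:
n(x) = 2*x*(x + 4*x²) (n(x) = (2*x)*(x + (2*x)*(2*x)) = (2*x)*(x + 4*x²) = 2*x*(x + 4*x²))
f(h) = 49 + h²*(2 + 8*h) (f(h) = -7*(-7) + h²*(2 + 8*h) = 49 + h²*(2 + 8*h))
12179 - f(1/(-129)) = 12179 - (49 + (1/(-129))²*(2 + 8/(-129))) = 12179 - (49 + (-1/129)²*(2 + 8*(-1/129))) = 12179 - (49 + (2 - 8/129)/16641) = 12179 - (49 + (1/16641)*(250/129)) = 12179 - (49 + 250/2146689) = 12179 - 1*105188011/2146689 = 12179 - 105188011/2146689 = 26039337320/2146689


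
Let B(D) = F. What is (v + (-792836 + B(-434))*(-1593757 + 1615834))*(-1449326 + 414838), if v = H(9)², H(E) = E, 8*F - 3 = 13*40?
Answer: 18105605879906727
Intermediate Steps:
F = 523/8 (F = 3/8 + (13*40)/8 = 3/8 + (⅛)*520 = 3/8 + 65 = 523/8 ≈ 65.375)
B(D) = 523/8
v = 81 (v = 9² = 81)
(v + (-792836 + B(-434))*(-1593757 + 1615834))*(-1449326 + 414838) = (81 + (-792836 + 523/8)*(-1593757 + 1615834))*(-1449326 + 414838) = (81 - 6342165/8*22077)*(-1034488) = (81 - 140015976705/8)*(-1034488) = -140015976057/8*(-1034488) = 18105605879906727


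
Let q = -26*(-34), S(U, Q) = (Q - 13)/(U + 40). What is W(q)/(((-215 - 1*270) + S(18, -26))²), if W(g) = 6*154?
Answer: 3108336/793492561 ≈ 0.0039173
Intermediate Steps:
S(U, Q) = (-13 + Q)/(40 + U)
q = 884
W(g) = 924
W(q)/(((-215 - 1*270) + S(18, -26))²) = 924/(((-215 - 1*270) + (-13 - 26)/(40 + 18))²) = 924/(((-215 - 270) - 39/58)²) = 924/((-485 + (1/58)*(-39))²) = 924/((-485 - 39/58)²) = 924/((-28169/58)²) = 924/(793492561/3364) = 924*(3364/793492561) = 3108336/793492561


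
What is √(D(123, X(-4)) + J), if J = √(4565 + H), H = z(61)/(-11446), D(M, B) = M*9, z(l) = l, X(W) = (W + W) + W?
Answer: √(145029084012 + 11446*√598064133334)/11446 ≈ 34.272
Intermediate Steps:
X(W) = 3*W (X(W) = 2*W + W = 3*W)
D(M, B) = 9*M
H = -61/11446 (H = 61/(-11446) = 61*(-1/11446) = -61/11446 ≈ -0.0053294)
J = √598064133334/11446 (J = √(4565 - 61/11446) = √(52250929/11446) = √598064133334/11446 ≈ 67.565)
√(D(123, X(-4)) + J) = √(9*123 + √598064133334/11446) = √(1107 + √598064133334/11446)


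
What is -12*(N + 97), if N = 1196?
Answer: -15516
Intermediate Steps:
-12*(N + 97) = -12*(1196 + 97) = -12*1293 = -15516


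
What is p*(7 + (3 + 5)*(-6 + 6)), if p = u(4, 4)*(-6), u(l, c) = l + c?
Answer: -336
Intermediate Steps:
u(l, c) = c + l
p = -48 (p = (4 + 4)*(-6) = 8*(-6) = -48)
p*(7 + (3 + 5)*(-6 + 6)) = -48*(7 + (3 + 5)*(-6 + 6)) = -48*(7 + 8*0) = -48*(7 + 0) = -48*7 = -336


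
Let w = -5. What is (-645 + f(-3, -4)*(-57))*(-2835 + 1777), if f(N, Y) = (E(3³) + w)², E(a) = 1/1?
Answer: 1647306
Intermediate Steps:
E(a) = 1
f(N, Y) = 16 (f(N, Y) = (1 - 5)² = (-4)² = 16)
(-645 + f(-3, -4)*(-57))*(-2835 + 1777) = (-645 + 16*(-57))*(-2835 + 1777) = (-645 - 912)*(-1058) = -1557*(-1058) = 1647306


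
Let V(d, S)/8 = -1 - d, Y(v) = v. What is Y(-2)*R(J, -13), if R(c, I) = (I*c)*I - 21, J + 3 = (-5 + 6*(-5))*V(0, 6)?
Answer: -93584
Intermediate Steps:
V(d, S) = -8 - 8*d (V(d, S) = 8*(-1 - d) = -8 - 8*d)
J = 277 (J = -3 + (-5 + 6*(-5))*(-8 - 8*0) = -3 + (-5 - 30)*(-8 + 0) = -3 - 35*(-8) = -3 + 280 = 277)
R(c, I) = -21 + c*I² (R(c, I) = c*I² - 21 = -21 + c*I²)
Y(-2)*R(J, -13) = -2*(-21 + 277*(-13)²) = -2*(-21 + 277*169) = -2*(-21 + 46813) = -2*46792 = -93584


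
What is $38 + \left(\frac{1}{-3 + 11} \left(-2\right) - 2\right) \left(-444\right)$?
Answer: $1037$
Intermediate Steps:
$38 + \left(\frac{1}{-3 + 11} \left(-2\right) - 2\right) \left(-444\right) = 38 + \left(\frac{1}{8} \left(-2\right) - 2\right) \left(-444\right) = 38 + \left(- \frac{1}{4} - 2\right) \left(-444\right) = 38 - -999 = 38 + 999 = 1037$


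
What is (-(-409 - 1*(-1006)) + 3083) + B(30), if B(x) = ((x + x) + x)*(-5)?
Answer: 2036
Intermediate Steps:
B(x) = -15*x (B(x) = (2*x + x)*(-5) = (3*x)*(-5) = -15*x)
(-(-409 - 1*(-1006)) + 3083) + B(30) = (-(-409 - 1*(-1006)) + 3083) - 15*30 = (-(-409 + 1006) + 3083) - 450 = (-1*597 + 3083) - 450 = (-597 + 3083) - 450 = 2486 - 450 = 2036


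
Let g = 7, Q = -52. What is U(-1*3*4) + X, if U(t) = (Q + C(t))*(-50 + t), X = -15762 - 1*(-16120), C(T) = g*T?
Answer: 8790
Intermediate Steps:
C(T) = 7*T
X = 358 (X = -15762 + 16120 = 358)
U(t) = (-52 + 7*t)*(-50 + t)
U(-1*3*4) + X = (2600 - 402*(-1*3)*4 + 7*(-1*3*4)²) + 358 = (2600 - (-1206)*4 + 7*(-3*4)²) + 358 = (2600 - 402*(-12) + 7*(-12)²) + 358 = (2600 + 4824 + 7*144) + 358 = (2600 + 4824 + 1008) + 358 = 8432 + 358 = 8790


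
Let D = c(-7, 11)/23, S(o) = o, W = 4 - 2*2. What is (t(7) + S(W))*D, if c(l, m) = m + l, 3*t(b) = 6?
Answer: 8/23 ≈ 0.34783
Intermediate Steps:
t(b) = 2 (t(b) = (1/3)*6 = 2)
W = 0 (W = 4 - 4 = 0)
c(l, m) = l + m
D = 4/23 (D = (-7 + 11)/23 = 4*(1/23) = 4/23 ≈ 0.17391)
(t(7) + S(W))*D = (2 + 0)*(4/23) = 2*(4/23) = 8/23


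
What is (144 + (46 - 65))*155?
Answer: 19375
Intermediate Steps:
(144 + (46 - 65))*155 = (144 - 19)*155 = 125*155 = 19375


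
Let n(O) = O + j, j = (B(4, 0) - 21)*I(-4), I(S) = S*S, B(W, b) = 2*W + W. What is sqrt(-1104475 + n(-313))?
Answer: 2*I*sqrt(276233) ≈ 1051.2*I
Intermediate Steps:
B(W, b) = 3*W
I(S) = S**2
j = -144 (j = (3*4 - 21)*(-4)**2 = (12 - 21)*16 = -9*16 = -144)
n(O) = -144 + O (n(O) = O - 144 = -144 + O)
sqrt(-1104475 + n(-313)) = sqrt(-1104475 + (-144 - 313)) = sqrt(-1104475 - 457) = sqrt(-1104932) = 2*I*sqrt(276233)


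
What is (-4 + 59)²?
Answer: 3025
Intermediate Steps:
(-4 + 59)² = 55² = 3025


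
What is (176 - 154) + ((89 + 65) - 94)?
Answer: 82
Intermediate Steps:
(176 - 154) + ((89 + 65) - 94) = 22 + (154 - 94) = 22 + 60 = 82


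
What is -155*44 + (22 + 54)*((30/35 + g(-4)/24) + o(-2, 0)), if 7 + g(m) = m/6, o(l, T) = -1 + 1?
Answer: -854171/126 ≈ -6779.1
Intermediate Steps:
o(l, T) = 0
g(m) = -7 + m/6
-155*44 + (22 + 54)*((30/35 + g(-4)/24) + o(-2, 0)) = -155*44 + (22 + 54)*((30/35 + (-7 + (⅙)*(-4))/24) + 0) = -6820 + 76*((30*(1/35) + (-7 - ⅔)*(1/24)) + 0) = -6820 + 76*((6/7 - 23/3*1/24) + 0) = -6820 + 76*((6/7 - 23/72) + 0) = -6820 + 76*(271/504 + 0) = -6820 + 76*(271/504) = -6820 + 5149/126 = -854171/126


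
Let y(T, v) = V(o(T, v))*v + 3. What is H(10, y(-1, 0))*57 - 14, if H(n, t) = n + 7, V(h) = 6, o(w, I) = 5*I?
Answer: 955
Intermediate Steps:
y(T, v) = 3 + 6*v (y(T, v) = 6*v + 3 = 3 + 6*v)
H(n, t) = 7 + n
H(10, y(-1, 0))*57 - 14 = (7 + 10)*57 - 14 = 17*57 - 14 = 969 - 14 = 955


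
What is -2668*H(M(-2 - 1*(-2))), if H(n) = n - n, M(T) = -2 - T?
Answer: 0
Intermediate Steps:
H(n) = 0
-2668*H(M(-2 - 1*(-2))) = -2668*0 = 0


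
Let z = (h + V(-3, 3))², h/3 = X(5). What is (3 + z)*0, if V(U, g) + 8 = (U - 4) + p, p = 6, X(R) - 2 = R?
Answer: 0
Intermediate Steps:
X(R) = 2 + R
h = 21 (h = 3*(2 + 5) = 3*7 = 21)
V(U, g) = -6 + U (V(U, g) = -8 + ((U - 4) + 6) = -8 + ((-4 + U) + 6) = -8 + (2 + U) = -6 + U)
z = 144 (z = (21 + (-6 - 3))² = (21 - 9)² = 12² = 144)
(3 + z)*0 = (3 + 144)*0 = 147*0 = 0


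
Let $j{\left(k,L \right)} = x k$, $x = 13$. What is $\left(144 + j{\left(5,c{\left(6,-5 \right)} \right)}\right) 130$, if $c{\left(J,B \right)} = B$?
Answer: $27170$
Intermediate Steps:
$j{\left(k,L \right)} = 13 k$
$\left(144 + j{\left(5,c{\left(6,-5 \right)} \right)}\right) 130 = \left(144 + 13 \cdot 5\right) 130 = \left(144 + 65\right) 130 = 209 \cdot 130 = 27170$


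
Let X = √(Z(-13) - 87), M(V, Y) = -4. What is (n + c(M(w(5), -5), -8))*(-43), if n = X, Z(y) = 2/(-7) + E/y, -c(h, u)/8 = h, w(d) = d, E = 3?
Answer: -1376 - 86*I*√181181/91 ≈ -1376.0 - 402.27*I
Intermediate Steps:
c(h, u) = -8*h
Z(y) = -2/7 + 3/y (Z(y) = 2/(-7) + 3/y = 2*(-⅐) + 3/y = -2/7 + 3/y)
X = 2*I*√181181/91 (X = √((-2/7 + 3/(-13)) - 87) = √((-2/7 + 3*(-1/13)) - 87) = √((-2/7 - 3/13) - 87) = √(-47/91 - 87) = √(-7964/91) = 2*I*√181181/91 ≈ 9.355*I)
n = 2*I*√181181/91 ≈ 9.355*I
(n + c(M(w(5), -5), -8))*(-43) = (2*I*√181181/91 - 8*(-4))*(-43) = (2*I*√181181/91 + 32)*(-43) = (32 + 2*I*√181181/91)*(-43) = -1376 - 86*I*√181181/91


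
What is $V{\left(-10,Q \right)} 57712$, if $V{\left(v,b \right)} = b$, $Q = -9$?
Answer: $-519408$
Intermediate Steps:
$V{\left(-10,Q \right)} 57712 = \left(-9\right) 57712 = -519408$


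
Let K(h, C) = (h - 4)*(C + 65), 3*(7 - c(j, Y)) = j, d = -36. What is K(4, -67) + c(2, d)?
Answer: 19/3 ≈ 6.3333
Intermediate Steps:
c(j, Y) = 7 - j/3
K(h, C) = (-4 + h)*(65 + C)
K(4, -67) + c(2, d) = (-260 - 4*(-67) + 65*4 - 67*4) + (7 - 1/3*2) = (-260 + 268 + 260 - 268) + (7 - 2/3) = 0 + 19/3 = 19/3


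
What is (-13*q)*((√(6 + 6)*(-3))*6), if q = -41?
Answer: -19188*√3 ≈ -33235.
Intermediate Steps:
(-13*q)*((√(6 + 6)*(-3))*6) = (-13*(-41))*((√(6 + 6)*(-3))*6) = 533*((√12*(-3))*6) = 533*(((2*√3)*(-3))*6) = 533*(-6*√3*6) = 533*(-36*√3) = -19188*√3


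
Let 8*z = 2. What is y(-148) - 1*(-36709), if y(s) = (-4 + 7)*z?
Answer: 146839/4 ≈ 36710.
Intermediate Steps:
z = ¼ (z = (⅛)*2 = ¼ ≈ 0.25000)
y(s) = ¾ (y(s) = (-4 + 7)*(¼) = 3*(¼) = ¾)
y(-148) - 1*(-36709) = ¾ - 1*(-36709) = ¾ + 36709 = 146839/4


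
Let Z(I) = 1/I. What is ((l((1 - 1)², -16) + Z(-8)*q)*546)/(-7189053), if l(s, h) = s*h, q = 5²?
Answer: 2275/9585404 ≈ 0.00023734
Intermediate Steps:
q = 25
l(s, h) = h*s
((l((1 - 1)², -16) + Z(-8)*q)*546)/(-7189053) = ((-16*(1 - 1)² + 25/(-8))*546)/(-7189053) = ((-16*0² - ⅛*25)*546)*(-1/7189053) = ((-16*0 - 25/8)*546)*(-1/7189053) = ((0 - 25/8)*546)*(-1/7189053) = -25/8*546*(-1/7189053) = -6825/4*(-1/7189053) = 2275/9585404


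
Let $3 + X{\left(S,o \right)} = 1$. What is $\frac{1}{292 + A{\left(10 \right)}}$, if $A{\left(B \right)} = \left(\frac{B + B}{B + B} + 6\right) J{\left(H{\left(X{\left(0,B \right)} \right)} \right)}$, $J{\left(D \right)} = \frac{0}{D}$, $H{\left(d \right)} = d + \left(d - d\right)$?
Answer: $\frac{1}{292} \approx 0.0034247$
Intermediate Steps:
$X{\left(S,o \right)} = -2$ ($X{\left(S,o \right)} = -3 + 1 = -2$)
$H{\left(d \right)} = d$ ($H{\left(d \right)} = d + 0 = d$)
$J{\left(D \right)} = 0$
$A{\left(B \right)} = 0$ ($A{\left(B \right)} = \left(\frac{B + B}{B + B} + 6\right) 0 = \left(\frac{2 B}{2 B} + 6\right) 0 = \left(2 B \frac{1}{2 B} + 6\right) 0 = \left(1 + 6\right) 0 = 7 \cdot 0 = 0$)
$\frac{1}{292 + A{\left(10 \right)}} = \frac{1}{292 + 0} = \frac{1}{292}$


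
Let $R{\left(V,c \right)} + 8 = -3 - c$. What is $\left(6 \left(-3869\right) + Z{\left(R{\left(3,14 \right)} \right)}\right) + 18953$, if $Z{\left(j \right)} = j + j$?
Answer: $-4311$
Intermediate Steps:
$R{\left(V,c \right)} = -11 - c$ ($R{\left(V,c \right)} = -8 - \left(3 + c\right) = -11 - c$)
$Z{\left(j \right)} = 2 j$
$\left(6 \left(-3869\right) + Z{\left(R{\left(3,14 \right)} \right)}\right) + 18953 = \left(6 \left(-3869\right) + 2 \left(-11 - 14\right)\right) + 18953 = \left(-23214 + 2 \left(-11 - 14\right)\right) + 18953 = \left(-23214 + 2 \left(-25\right)\right) + 18953 = \left(-23214 - 50\right) + 18953 = -23264 + 18953 = -4311$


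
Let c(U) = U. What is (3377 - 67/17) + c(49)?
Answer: 58175/17 ≈ 3422.1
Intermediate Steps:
(3377 - 67/17) + c(49) = (3377 - 67/17) + 49 = 57342/17 + 49 = 58175/17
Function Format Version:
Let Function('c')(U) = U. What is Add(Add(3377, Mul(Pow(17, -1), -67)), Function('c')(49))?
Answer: Rational(58175, 17) ≈ 3422.1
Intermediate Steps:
Add(Add(3377, Mul(Pow(17, -1), -67)), Function('c')(49)) = Add(Add(3377, Mul(Pow(17, -1), -67)), 49) = Add(Add(3377, Mul(Rational(1, 17), -67)), 49) = Add(Add(3377, Rational(-67, 17)), 49) = Add(Rational(57342, 17), 49) = Rational(58175, 17)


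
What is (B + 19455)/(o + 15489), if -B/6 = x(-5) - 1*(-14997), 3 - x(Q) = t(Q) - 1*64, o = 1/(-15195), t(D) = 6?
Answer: -1077219135/235355354 ≈ -4.5770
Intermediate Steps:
o = -1/15195 ≈ -6.5811e-5
x(Q) = 61 (x(Q) = 3 - (6 - 1*64) = 3 - (6 - 64) = 3 - 1*(-58) = 3 + 58 = 61)
B = -90348 (B = -6*(61 - 1*(-14997)) = -6*(61 + 14997) = -6*15058 = -90348)
(B + 19455)/(o + 15489) = (-90348 + 19455)/(-1/15195 + 15489) = -70893/235355354/15195 = -70893*15195/235355354 = -1077219135/235355354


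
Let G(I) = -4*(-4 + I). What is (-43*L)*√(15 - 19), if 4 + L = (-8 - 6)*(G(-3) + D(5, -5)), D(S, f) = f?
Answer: 28036*I ≈ 28036.0*I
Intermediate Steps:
G(I) = 16 - 4*I
L = -326 (L = -4 + (-8 - 6)*((16 - 4*(-3)) - 5) = -4 - 14*((16 + 12) - 5) = -4 - 14*(28 - 5) = -4 - 14*23 = -4 - 322 = -326)
(-43*L)*√(15 - 19) = (-43*(-326))*√(15 - 19) = 14018*√(-4) = 14018*(2*I) = 28036*I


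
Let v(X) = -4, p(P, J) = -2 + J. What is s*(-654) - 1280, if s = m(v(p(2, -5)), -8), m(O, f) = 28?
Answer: -19592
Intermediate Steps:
s = 28
s*(-654) - 1280 = 28*(-654) - 1280 = -18312 - 1280 = -19592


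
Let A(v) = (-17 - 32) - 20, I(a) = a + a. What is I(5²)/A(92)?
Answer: -50/69 ≈ -0.72464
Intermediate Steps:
I(a) = 2*a
A(v) = -69 (A(v) = -49 - 20 = -69)
I(5²)/A(92) = (2*5²)/(-69) = (2*25)*(-1/69) = 50*(-1/69) = -50/69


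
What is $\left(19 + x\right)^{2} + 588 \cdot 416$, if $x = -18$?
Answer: $244609$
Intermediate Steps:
$\left(19 + x\right)^{2} + 588 \cdot 416 = \left(19 - 18\right)^{2} + 588 \cdot 416 = 1^{2} + 244608 = 1 + 244608 = 244609$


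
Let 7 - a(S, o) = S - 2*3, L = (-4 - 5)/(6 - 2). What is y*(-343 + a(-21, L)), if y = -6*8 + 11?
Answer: 11433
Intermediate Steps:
L = -9/4 ≈ -2.2500
a(S, o) = 13 - S (a(S, o) = 7 - (S - 2*3) = 7 - (S - 6) = 7 - (-6 + S) = 7 + (6 - S) = 13 - S)
y = -37 (y = -48 + 11 = -37)
y*(-343 + a(-21, L)) = -37*(-343 + (13 - 1*(-21))) = -37*(-343 + (13 + 21)) = -37*(-343 + 34) = -37*(-309) = 11433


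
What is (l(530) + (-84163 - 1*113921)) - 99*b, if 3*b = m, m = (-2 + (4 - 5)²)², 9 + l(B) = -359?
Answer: -198485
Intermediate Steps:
l(B) = -368 (l(B) = -9 - 359 = -368)
m = 1 (m = (-2 + (-1)²)² = (-2 + 1)² = (-1)² = 1)
b = ⅓ (b = (⅓)*1 = ⅓ ≈ 0.33333)
(l(530) + (-84163 - 1*113921)) - 99*b = (-368 + (-84163 - 1*113921)) - 99*⅓ = (-368 + (-84163 - 113921)) - 33 = (-368 - 198084) - 33 = -198452 - 33 = -198485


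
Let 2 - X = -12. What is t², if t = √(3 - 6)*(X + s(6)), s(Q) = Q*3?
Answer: -3072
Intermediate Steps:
X = 14 (X = 2 - 1*(-12) = 2 + 12 = 14)
s(Q) = 3*Q
t = 32*I*√3 (t = √(3 - 6)*(14 + 3*6) = √(-3)*(14 + 18) = (I*√3)*32 = 32*I*√3 ≈ 55.426*I)
t² = (32*I*√3)² = -3072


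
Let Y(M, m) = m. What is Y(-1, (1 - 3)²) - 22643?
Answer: -22639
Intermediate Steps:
Y(-1, (1 - 3)²) - 22643 = (1 - 3)² - 22643 = (-2)² - 22643 = 4 - 22643 = -22639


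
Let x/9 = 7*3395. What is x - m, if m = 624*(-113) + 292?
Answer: 284105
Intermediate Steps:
x = 213885 (x = 9*(7*3395) = 9*23765 = 213885)
m = -70220 (m = -70512 + 292 = -70220)
x - m = 213885 - 1*(-70220) = 213885 + 70220 = 284105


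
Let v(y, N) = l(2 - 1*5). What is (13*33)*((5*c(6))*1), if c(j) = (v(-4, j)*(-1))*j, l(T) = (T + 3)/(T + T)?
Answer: 0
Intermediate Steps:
l(T) = (3 + T)/(2*T) (l(T) = (3 + T)/((2*T)) = (3 + T)*(1/(2*T)) = (3 + T)/(2*T))
v(y, N) = 0 (v(y, N) = (3 + (2 - 1*5))/(2*(2 - 1*5)) = (3 + (2 - 5))/(2*(2 - 5)) = (½)*(3 - 3)/(-3) = (½)*(-⅓)*0 = 0)
c(j) = 0 (c(j) = (0*(-1))*j = 0*j = 0)
(13*33)*((5*c(6))*1) = (13*33)*((5*0)*1) = 429*(0*1) = 429*0 = 0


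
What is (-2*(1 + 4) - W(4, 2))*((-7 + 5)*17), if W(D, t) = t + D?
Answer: 544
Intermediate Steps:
W(D, t) = D + t
(-2*(1 + 4) - W(4, 2))*((-7 + 5)*17) = (-2*(1 + 4) - (4 + 2))*((-7 + 5)*17) = (-2*5 - 1*6)*(-2*17) = (-10 - 6)*(-34) = -16*(-34) = 544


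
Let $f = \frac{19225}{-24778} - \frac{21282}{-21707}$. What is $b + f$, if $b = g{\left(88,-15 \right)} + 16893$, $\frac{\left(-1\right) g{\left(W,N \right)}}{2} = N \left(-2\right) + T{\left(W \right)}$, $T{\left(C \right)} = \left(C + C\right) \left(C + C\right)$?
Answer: $- \frac{24267416931153}{537856046} \approx -45119.0$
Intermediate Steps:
$T{\left(C \right)} = 4 C^{2}$ ($T{\left(C \right)} = 2 C 2 C = 4 C^{2}$)
$f = \frac{110008321}{537856046}$ ($f = 19225 \left(- \frac{1}{24778}\right) - - \frac{21282}{21707} = - \frac{19225}{24778} + \frac{21282}{21707} = \frac{110008321}{537856046} \approx 0.20453$)
$g{\left(W,N \right)} = - 8 W^{2} + 4 N$ ($g{\left(W,N \right)} = - 2 \left(N \left(-2\right) + 4 W^{2}\right) = - 2 \left(- 2 N + 4 W^{2}\right) = - 8 W^{2} + 4 N$)
$b = -45119$ ($b = \left(- 8 \cdot 88^{2} + 4 \left(-15\right)\right) + 16893 = \left(\left(-8\right) 7744 - 60\right) + 16893 = \left(-61952 - 60\right) + 16893 = -62012 + 16893 = -45119$)
$b + f = -45119 + \frac{110008321}{537856046} = - \frac{24267416931153}{537856046}$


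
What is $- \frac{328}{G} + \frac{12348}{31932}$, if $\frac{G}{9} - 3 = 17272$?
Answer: $\frac{53036989}{137906325} \approx 0.38459$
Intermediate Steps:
$G = 155475$ ($G = 27 + 9 \cdot 17272 = 27 + 155448 = 155475$)
$- \frac{328}{G} + \frac{12348}{31932} = - \frac{328}{155475} + \frac{12348}{31932} = \left(-328\right) \frac{1}{155475} + 12348 \cdot \frac{1}{31932} = - \frac{328}{155475} + \frac{343}{887} = \frac{53036989}{137906325}$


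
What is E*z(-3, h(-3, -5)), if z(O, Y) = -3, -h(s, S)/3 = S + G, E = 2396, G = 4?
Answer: -7188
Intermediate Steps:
h(s, S) = -12 - 3*S (h(s, S) = -3*(S + 4) = -3*(4 + S) = -12 - 3*S)
E*z(-3, h(-3, -5)) = 2396*(-3) = -7188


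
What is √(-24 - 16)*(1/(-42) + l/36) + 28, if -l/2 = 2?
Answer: 28 - 17*I*√10/63 ≈ 28.0 - 0.85331*I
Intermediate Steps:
l = -4 (l = -2*2 = -4)
√(-24 - 16)*(1/(-42) + l/36) + 28 = √(-24 - 16)*(1/(-42) - 4/36) + 28 = √(-40)*(1*(-1/42) - 4*1/36) + 28 = (2*I*√10)*(-1/42 - ⅑) + 28 = (2*I*√10)*(-17/126) + 28 = -17*I*√10/63 + 28 = 28 - 17*I*√10/63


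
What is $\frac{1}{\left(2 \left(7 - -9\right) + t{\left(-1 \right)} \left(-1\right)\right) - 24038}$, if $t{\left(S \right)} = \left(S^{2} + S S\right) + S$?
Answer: $- \frac{1}{24007} \approx -4.1655 \cdot 10^{-5}$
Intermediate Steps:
$t{\left(S \right)} = S + 2 S^{2}$ ($t{\left(S \right)} = \left(S^{2} + S^{2}\right) + S = 2 S^{2} + S = S + 2 S^{2}$)
$\frac{1}{\left(2 \left(7 - -9\right) + t{\left(-1 \right)} \left(-1\right)\right) - 24038} = \frac{1}{\left(2 \left(7 - -9\right) + - (1 + 2 \left(-1\right)) \left(-1\right)\right) - 24038} = \frac{1}{\left(2 \left(7 + 9\right) + - (1 - 2) \left(-1\right)\right) - 24038} = \frac{1}{\left(2 \cdot 16 + \left(-1\right) \left(-1\right) \left(-1\right)\right) - 24038} = \frac{1}{\left(32 + 1 \left(-1\right)\right) - 24038} = \frac{1}{\left(32 - 1\right) - 24038} = \frac{1}{31 - 24038} = \frac{1}{-24007} = - \frac{1}{24007}$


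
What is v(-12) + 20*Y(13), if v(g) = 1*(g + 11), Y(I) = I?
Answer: 259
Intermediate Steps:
v(g) = 11 + g (v(g) = 1*(11 + g) = 11 + g)
v(-12) + 20*Y(13) = (11 - 12) + 20*13 = -1 + 260 = 259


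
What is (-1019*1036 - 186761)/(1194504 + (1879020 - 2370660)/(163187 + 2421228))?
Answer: -642198698935/617418712704 ≈ -1.0401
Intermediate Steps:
(-1019*1036 - 186761)/(1194504 + (1879020 - 2370660)/(163187 + 2421228)) = (-1055684 - 186761)/(1194504 - 491640/2584415) = -1242445/(1194504 - 491640*1/2584415) = -1242445/(1194504 - 98328/516883) = -1242445/617418712704/516883 = -1242445*516883/617418712704 = -642198698935/617418712704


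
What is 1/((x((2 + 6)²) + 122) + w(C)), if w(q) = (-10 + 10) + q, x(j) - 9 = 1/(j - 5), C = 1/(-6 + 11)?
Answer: 295/38709 ≈ 0.0076210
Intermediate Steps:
C = ⅕ (C = 1/5 = ⅕ ≈ 0.20000)
x(j) = 9 + 1/(-5 + j) (x(j) = 9 + 1/(j - 5) = 9 + 1/(-5 + j))
w(q) = q (w(q) = 0 + q = q)
1/((x((2 + 6)²) + 122) + w(C)) = 1/(((-44 + 9*(2 + 6)²)/(-5 + (2 + 6)²) + 122) + ⅕) = 1/(((-44 + 9*8²)/(-5 + 8²) + 122) + ⅕) = 1/(((-44 + 9*64)/(-5 + 64) + 122) + ⅕) = 1/(((-44 + 576)/59 + 122) + ⅕) = 1/(((1/59)*532 + 122) + ⅕) = 1/((532/59 + 122) + ⅕) = 1/(7730/59 + ⅕) = 1/(38709/295) = 295/38709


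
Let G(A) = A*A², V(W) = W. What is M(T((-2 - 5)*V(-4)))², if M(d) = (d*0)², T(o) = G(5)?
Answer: 0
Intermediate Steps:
G(A) = A³
T(o) = 125 (T(o) = 5³ = 125)
M(d) = 0 (M(d) = 0² = 0)
M(T((-2 - 5)*V(-4)))² = 0² = 0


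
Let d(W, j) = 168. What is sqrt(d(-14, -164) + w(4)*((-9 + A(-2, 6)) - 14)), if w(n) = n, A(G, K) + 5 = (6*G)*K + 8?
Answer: 10*I*sqrt(2) ≈ 14.142*I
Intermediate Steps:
A(G, K) = 3 + 6*G*K (A(G, K) = -5 + ((6*G)*K + 8) = -5 + (6*G*K + 8) = -5 + (8 + 6*G*K) = 3 + 6*G*K)
sqrt(d(-14, -164) + w(4)*((-9 + A(-2, 6)) - 14)) = sqrt(168 + 4*((-9 + (3 + 6*(-2)*6)) - 14)) = sqrt(168 + 4*((-9 + (3 - 72)) - 14)) = sqrt(168 + 4*((-9 - 69) - 14)) = sqrt(168 + 4*(-78 - 14)) = sqrt(168 + 4*(-92)) = sqrt(168 - 368) = sqrt(-200) = 10*I*sqrt(2)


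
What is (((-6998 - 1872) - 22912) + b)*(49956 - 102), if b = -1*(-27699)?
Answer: -203553882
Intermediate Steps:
b = 27699
(((-6998 - 1872) - 22912) + b)*(49956 - 102) = (((-6998 - 1872) - 22912) + 27699)*(49956 - 102) = ((-8870 - 22912) + 27699)*49854 = (-31782 + 27699)*49854 = -4083*49854 = -203553882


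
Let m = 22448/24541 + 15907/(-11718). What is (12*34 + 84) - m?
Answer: 6157064153/12503106 ≈ 492.44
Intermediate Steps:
m = -5536001/12503106 (m = 22448*(1/24541) + 15907*(-1/11718) = 976/1067 - 15907/11718 = -5536001/12503106 ≈ -0.44277)
(12*34 + 84) - m = (12*34 + 84) - 1*(-5536001/12503106) = (408 + 84) + 5536001/12503106 = 492 + 5536001/12503106 = 6157064153/12503106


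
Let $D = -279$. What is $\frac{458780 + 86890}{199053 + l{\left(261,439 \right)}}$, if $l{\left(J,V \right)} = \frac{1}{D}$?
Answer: $\frac{76120965}{27767893} \approx 2.7413$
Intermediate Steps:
$l{\left(J,V \right)} = - \frac{1}{279}$ ($l{\left(J,V \right)} = \frac{1}{-279} = - \frac{1}{279}$)
$\frac{458780 + 86890}{199053 + l{\left(261,439 \right)}} = \frac{458780 + 86890}{199053 - \frac{1}{279}} = \frac{545670}{\frac{55535786}{279}} = 545670 \cdot \frac{279}{55535786} = \frac{76120965}{27767893}$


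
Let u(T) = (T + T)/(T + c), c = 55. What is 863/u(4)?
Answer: 50917/8 ≈ 6364.6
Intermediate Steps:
u(T) = 2*T/(55 + T) (u(T) = (T + T)/(T + 55) = (2*T)/(55 + T) = 2*T/(55 + T))
863/u(4) = 863/((2*4/(55 + 4))) = 863/((2*4/59)) = 863/((2*4*(1/59))) = 863/(8/59) = 863*(59/8) = 50917/8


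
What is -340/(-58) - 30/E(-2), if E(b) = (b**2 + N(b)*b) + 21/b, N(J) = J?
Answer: 518/29 ≈ 17.862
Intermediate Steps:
E(b) = 2*b**2 + 21/b (E(b) = (b**2 + b*b) + 21/b = (b**2 + b**2) + 21/b = 2*b**2 + 21/b)
-340/(-58) - 30/E(-2) = -340/(-58) - 30*(-2/(21 + 2*(-2)**3)) = -340*(-1/58) - 30*(-2/(21 + 2*(-8))) = 170/29 - 30*(-2/(21 - 16)) = 170/29 - 30/((-1/2*5)) = 170/29 - 30/(-5/2) = 170/29 - 30*(-2/5) = 170/29 + 12 = 518/29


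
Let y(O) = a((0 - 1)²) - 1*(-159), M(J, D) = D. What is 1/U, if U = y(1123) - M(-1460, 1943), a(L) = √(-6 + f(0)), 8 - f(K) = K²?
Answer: -892/1591327 - √2/3182654 ≈ -0.00056098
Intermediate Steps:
f(K) = 8 - K²
a(L) = √2 (a(L) = √(-6 + (8 - 1*0²)) = √(-6 + (8 - 1*0)) = √(-6 + (8 + 0)) = √(-6 + 8) = √2)
y(O) = 159 + √2 (y(O) = √2 - 1*(-159) = √2 + 159 = 159 + √2)
U = -1784 + √2 (U = (159 + √2) - 1*1943 = (159 + √2) - 1943 = -1784 + √2 ≈ -1782.6)
1/U = 1/(-1784 + √2)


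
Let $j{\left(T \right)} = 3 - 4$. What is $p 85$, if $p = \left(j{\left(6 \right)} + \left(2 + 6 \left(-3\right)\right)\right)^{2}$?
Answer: $24565$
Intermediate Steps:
$j{\left(T \right)} = -1$
$p = 289$ ($p = \left(-1 + \left(2 + 6 \left(-3\right)\right)\right)^{2} = \left(-1 + \left(2 - 18\right)\right)^{2} = \left(-1 - 16\right)^{2} = \left(-17\right)^{2} = 289$)
$p 85 = 289 \cdot 85 = 24565$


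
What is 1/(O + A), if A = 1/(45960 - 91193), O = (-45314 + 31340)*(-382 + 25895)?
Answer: -45233/16126408638247 ≈ -2.8049e-9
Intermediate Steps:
O = -356518662 (O = -13974*25513 = -356518662)
A = -1/45233 (A = 1/(-45233) = -1/45233 ≈ -2.2108e-5)
1/(O + A) = 1/(-356518662 - 1/45233) = 1/(-16126408638247/45233) = -45233/16126408638247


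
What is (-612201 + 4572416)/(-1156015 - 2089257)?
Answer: -3960215/3245272 ≈ -1.2203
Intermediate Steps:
(-612201 + 4572416)/(-1156015 - 2089257) = 3960215/(-3245272) = 3960215*(-1/3245272) = -3960215/3245272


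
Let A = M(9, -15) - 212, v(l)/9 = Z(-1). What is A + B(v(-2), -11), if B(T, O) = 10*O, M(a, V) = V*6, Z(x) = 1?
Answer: -412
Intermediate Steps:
v(l) = 9 (v(l) = 9*1 = 9)
M(a, V) = 6*V
A = -302 (A = 6*(-15) - 212 = -90 - 212 = -302)
A + B(v(-2), -11) = -302 + 10*(-11) = -302 - 110 = -412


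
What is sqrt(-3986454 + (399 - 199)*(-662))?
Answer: I*sqrt(4118854) ≈ 2029.5*I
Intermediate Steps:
sqrt(-3986454 + (399 - 199)*(-662)) = sqrt(-3986454 + 200*(-662)) = sqrt(-3986454 - 132400) = sqrt(-4118854) = I*sqrt(4118854)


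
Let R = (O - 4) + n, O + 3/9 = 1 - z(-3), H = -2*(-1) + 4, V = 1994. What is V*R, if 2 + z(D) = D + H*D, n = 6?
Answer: 153538/3 ≈ 51179.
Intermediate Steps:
H = 6 (H = 2 + 4 = 6)
z(D) = -2 + 7*D (z(D) = -2 + (D + 6*D) = -2 + 7*D)
O = 71/3 (O = -1/3 + (1 - (-2 + 7*(-3))) = -1/3 + (1 - (-2 - 21)) = -1/3 + (1 - 1*(-23)) = -1/3 + (1 + 23) = -1/3 + 24 = 71/3 ≈ 23.667)
R = 77/3 (R = (71/3 - 4) + 6 = 59/3 + 6 = 77/3 ≈ 25.667)
V*R = 1994*(77/3) = 153538/3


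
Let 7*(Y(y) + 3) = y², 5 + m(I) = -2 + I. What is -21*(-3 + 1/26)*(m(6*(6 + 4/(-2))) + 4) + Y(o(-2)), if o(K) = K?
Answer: 237257/182 ≈ 1303.6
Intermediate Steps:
m(I) = -7 + I (m(I) = -5 + (-2 + I) = -7 + I)
Y(y) = -3 + y²/7
-21*(-3 + 1/26)*(m(6*(6 + 4/(-2))) + 4) + Y(o(-2)) = -21*(-3 + 1/26)*((-7 + 6*(6 + 4/(-2))) + 4) + (-3 + (⅐)*(-2)²) = -21*(-3 + 1/26)*((-7 + 6*(6 + 4*(-½))) + 4) + (-3 + (⅐)*4) = -(-1617)*((-7 + 6*(6 - 2)) + 4)/26 + (-3 + 4/7) = -(-1617)*((-7 + 6*4) + 4)/26 - 17/7 = -(-1617)*((-7 + 24) + 4)/26 - 17/7 = -(-1617)*(17 + 4)/26 - 17/7 = -(-1617)*21/26 - 17/7 = -21*(-1617/26) - 17/7 = 33957/26 - 17/7 = 237257/182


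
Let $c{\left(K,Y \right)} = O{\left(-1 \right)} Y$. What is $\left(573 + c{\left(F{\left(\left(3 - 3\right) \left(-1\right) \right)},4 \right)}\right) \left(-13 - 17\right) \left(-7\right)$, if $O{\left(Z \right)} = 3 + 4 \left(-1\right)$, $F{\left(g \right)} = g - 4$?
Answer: $119490$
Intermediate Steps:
$F{\left(g \right)} = -4 + g$
$O{\left(Z \right)} = -1$ ($O{\left(Z \right)} = 3 - 4 = -1$)
$c{\left(K,Y \right)} = - Y$
$\left(573 + c{\left(F{\left(\left(3 - 3\right) \left(-1\right) \right)},4 \right)}\right) \left(-13 - 17\right) \left(-7\right) = \left(573 - 4\right) \left(-13 - 17\right) \left(-7\right) = \left(573 - 4\right) \left(\left(-30\right) \left(-7\right)\right) = 569 \cdot 210 = 119490$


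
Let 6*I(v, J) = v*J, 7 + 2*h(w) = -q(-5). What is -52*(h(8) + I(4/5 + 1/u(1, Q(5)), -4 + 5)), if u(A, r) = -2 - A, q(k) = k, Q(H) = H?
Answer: 2158/45 ≈ 47.956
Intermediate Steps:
h(w) = -1 (h(w) = -7/2 + (-1*(-5))/2 = -7/2 + (½)*5 = -7/2 + 5/2 = -1)
I(v, J) = J*v/6 (I(v, J) = (v*J)/6 = (J*v)/6 = J*v/6)
-52*(h(8) + I(4/5 + 1/u(1, Q(5)), -4 + 5)) = -52*(-1 + (-4 + 5)*(4/5 + 1/(-2 - 1*1))/6) = -52*(-1 + (⅙)*1*(4*(⅕) + 1/(-2 - 1))) = -52*(-1 + (⅙)*1*(⅘ + 1/(-3))) = -52*(-1 + (⅙)*1*(⅘ + 1*(-⅓))) = -52*(-1 + (⅙)*1*(⅘ - ⅓)) = -52*(-1 + (⅙)*1*(7/15)) = -52*(-1 + 7/90) = -52*(-83/90) = 2158/45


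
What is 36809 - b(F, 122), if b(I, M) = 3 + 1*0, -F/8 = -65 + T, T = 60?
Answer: 36806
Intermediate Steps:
F = 40 (F = -8*(-65 + 60) = -8*(-5) = 40)
b(I, M) = 3 (b(I, M) = 3 + 0 = 3)
36809 - b(F, 122) = 36809 - 1*3 = 36809 - 3 = 36806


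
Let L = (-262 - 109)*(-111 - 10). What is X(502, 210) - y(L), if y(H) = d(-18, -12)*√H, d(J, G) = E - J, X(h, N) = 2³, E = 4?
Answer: 8 - 242*√371 ≈ -4653.3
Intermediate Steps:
X(h, N) = 8
L = 44891 (L = -371*(-121) = 44891)
d(J, G) = 4 - J
y(H) = 22*√H (y(H) = (4 - 1*(-18))*√H = (4 + 18)*√H = 22*√H)
X(502, 210) - y(L) = 8 - 22*√44891 = 8 - 22*11*√371 = 8 - 242*√371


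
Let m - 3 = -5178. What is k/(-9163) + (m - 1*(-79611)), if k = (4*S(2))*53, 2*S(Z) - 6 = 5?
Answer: 62005082/833 ≈ 74436.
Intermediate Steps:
m = -5175 (m = 3 - 5178 = -5175)
S(Z) = 11/2 (S(Z) = 3 + (½)*5 = 3 + 5/2 = 11/2)
k = 1166 (k = (4*(11/2))*53 = 22*53 = 1166)
k/(-9163) + (m - 1*(-79611)) = 1166/(-9163) + (-5175 - 1*(-79611)) = 1166*(-1/9163) + (-5175 + 79611) = -106/833 + 74436 = 62005082/833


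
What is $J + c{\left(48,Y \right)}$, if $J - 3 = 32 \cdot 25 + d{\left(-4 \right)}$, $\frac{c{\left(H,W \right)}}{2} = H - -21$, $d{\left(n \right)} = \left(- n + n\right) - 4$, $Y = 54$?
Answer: $937$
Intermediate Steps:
$d{\left(n \right)} = -4$ ($d{\left(n \right)} = 0 - 4 = -4$)
$c{\left(H,W \right)} = 42 + 2 H$ ($c{\left(H,W \right)} = 2 \left(H - -21\right) = 2 \left(H + 21\right) = 2 \left(21 + H\right) = 42 + 2 H$)
$J = 799$ ($J = 3 + \left(32 \cdot 25 - 4\right) = 3 + \left(800 - 4\right) = 3 + 796 = 799$)
$J + c{\left(48,Y \right)} = 799 + \left(42 + 2 \cdot 48\right) = 799 + \left(42 + 96\right) = 799 + 138 = 937$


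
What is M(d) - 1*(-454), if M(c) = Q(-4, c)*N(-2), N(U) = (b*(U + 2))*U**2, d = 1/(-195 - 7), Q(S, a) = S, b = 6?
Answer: 454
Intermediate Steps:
d = -1/202 (d = 1/(-202) = -1/202 ≈ -0.0049505)
N(U) = U**2*(12 + 6*U) (N(U) = (6*(U + 2))*U**2 = (6*(2 + U))*U**2 = (12 + 6*U)*U**2 = U**2*(12 + 6*U))
M(c) = 0 (M(c) = -24*(-2)**2*(2 - 2) = -24*4*0 = -4*0 = 0)
M(d) - 1*(-454) = 0 - 1*(-454) = 0 + 454 = 454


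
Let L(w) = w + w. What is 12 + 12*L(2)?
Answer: 60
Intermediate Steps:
L(w) = 2*w
12 + 12*L(2) = 12 + 12*(2*2) = 12 + 12*4 = 12 + 48 = 60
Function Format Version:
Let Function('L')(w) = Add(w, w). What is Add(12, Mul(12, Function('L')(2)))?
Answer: 60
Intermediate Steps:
Function('L')(w) = Mul(2, w)
Add(12, Mul(12, Function('L')(2))) = Add(12, Mul(12, Mul(2, 2))) = Add(12, Mul(12, 4)) = Add(12, 48) = 60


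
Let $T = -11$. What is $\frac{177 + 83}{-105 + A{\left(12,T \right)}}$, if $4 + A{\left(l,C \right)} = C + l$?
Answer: $- \frac{65}{27} \approx -2.4074$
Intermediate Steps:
$A{\left(l,C \right)} = -4 + C + l$ ($A{\left(l,C \right)} = -4 + \left(C + l\right) = -4 + C + l$)
$\frac{177 + 83}{-105 + A{\left(12,T \right)}} = \frac{177 + 83}{-105 - 3} = \frac{260}{-105 - 3} = \frac{260}{-108} = 260 \left(- \frac{1}{108}\right) = - \frac{65}{27}$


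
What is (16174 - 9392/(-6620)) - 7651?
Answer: 14107913/1655 ≈ 8524.4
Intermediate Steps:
(16174 - 9392/(-6620)) - 7651 = (16174 - 9392*(-1/6620)) - 7651 = (16174 + 2348/1655) - 7651 = 26770318/1655 - 7651 = 14107913/1655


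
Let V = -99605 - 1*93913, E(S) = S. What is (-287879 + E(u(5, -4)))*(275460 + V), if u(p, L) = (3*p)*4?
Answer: -23584464498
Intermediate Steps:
u(p, L) = 12*p
V = -193518 (V = -99605 - 93913 = -193518)
(-287879 + E(u(5, -4)))*(275460 + V) = (-287879 + 12*5)*(275460 - 193518) = (-287879 + 60)*81942 = -287819*81942 = -23584464498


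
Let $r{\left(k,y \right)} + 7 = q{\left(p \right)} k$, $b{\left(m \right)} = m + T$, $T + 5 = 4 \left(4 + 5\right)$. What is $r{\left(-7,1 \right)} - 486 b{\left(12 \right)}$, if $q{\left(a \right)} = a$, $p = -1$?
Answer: $-20898$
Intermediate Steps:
$T = 31$ ($T = -5 + 4 \left(4 + 5\right) = -5 + 4 \cdot 9 = -5 + 36 = 31$)
$b{\left(m \right)} = 31 + m$ ($b{\left(m \right)} = m + 31 = 31 + m$)
$r{\left(k,y \right)} = -7 - k$
$r{\left(-7,1 \right)} - 486 b{\left(12 \right)} = \left(-7 - -7\right) - 486 \left(31 + 12\right) = \left(-7 + 7\right) - 20898 = 0 - 20898 = -20898$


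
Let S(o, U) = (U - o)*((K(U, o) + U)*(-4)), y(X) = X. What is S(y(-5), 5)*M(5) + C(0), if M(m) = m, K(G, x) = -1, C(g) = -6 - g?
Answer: -806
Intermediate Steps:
S(o, U) = (4 - 4*U)*(U - o) (S(o, U) = (U - o)*((-1 + U)*(-4)) = (U - o)*(4 - 4*U) = (4 - 4*U)*(U - o))
S(y(-5), 5)*M(5) + C(0) = (-4*(-5) - 4*5² + 4*5 + 4*5*(-5))*5 + (-6 - 1*0) = (20 - 4*25 + 20 - 100)*5 + (-6 + 0) = (20 - 100 + 20 - 100)*5 - 6 = -160*5 - 6 = -800 - 6 = -806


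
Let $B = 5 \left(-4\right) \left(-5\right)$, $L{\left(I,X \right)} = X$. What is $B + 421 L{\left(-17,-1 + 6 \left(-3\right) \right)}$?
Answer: $-7899$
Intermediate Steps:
$B = 100$ ($B = \left(-20\right) \left(-5\right) = 100$)
$B + 421 L{\left(-17,-1 + 6 \left(-3\right) \right)} = 100 + 421 \left(-1 + 6 \left(-3\right)\right) = 100 + 421 \left(-1 - 18\right) = 100 + 421 \left(-19\right) = 100 - 7999 = -7899$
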